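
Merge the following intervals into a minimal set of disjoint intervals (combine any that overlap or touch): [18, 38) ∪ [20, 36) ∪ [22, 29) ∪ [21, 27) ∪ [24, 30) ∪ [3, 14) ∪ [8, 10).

[3, 14) ∪ [18, 38)

Sort by start: [3, 14), [8, 10), [18, 38), [20, 36), [21, 27), [22, 29), [24, 30).
[8, 10) overlaps/touches [3, 14) → extend to [3, 14).
[18, 38) is disjoint → start new block.
[20, 36) overlaps/touches [18, 38) → extend to [18, 38).
[21, 27) overlaps/touches [18, 38) → extend to [18, 38).
[22, 29) overlaps/touches [18, 38) → extend to [18, 38).
[24, 30) overlaps/touches [18, 38) → extend to [18, 38).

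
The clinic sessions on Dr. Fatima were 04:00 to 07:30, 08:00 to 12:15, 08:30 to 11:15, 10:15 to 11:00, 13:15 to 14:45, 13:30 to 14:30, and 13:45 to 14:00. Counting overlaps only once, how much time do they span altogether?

Merged: 04:00–07:30, 08:00–12:15, 13:15–14:45.
Lengths: 3 h 30 min + 4 h 15 min + 1 h 30 min = 9 h 15 min.

9 h 15 min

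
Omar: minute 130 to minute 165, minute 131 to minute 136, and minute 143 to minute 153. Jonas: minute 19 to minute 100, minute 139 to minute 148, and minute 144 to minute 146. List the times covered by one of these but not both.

First set merges to minute 130 to minute 165.
Second set merges to minute 19 to minute 100, minute 139 to minute 148.
A but not B: minute 130 to minute 139, minute 148 to minute 165.
B but not A: minute 19 to minute 100.
Combining gives A △ B.

minute 19 to minute 100, minute 130 to minute 139, minute 148 to minute 165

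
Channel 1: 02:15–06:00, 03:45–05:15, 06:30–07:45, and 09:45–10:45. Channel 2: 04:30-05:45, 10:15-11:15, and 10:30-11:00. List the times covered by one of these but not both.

A, merged: 02:15–06:00, 06:30–07:45, 09:45–10:45.
B, merged: 04:30–05:45, 10:15–11:15.
Only in the first: 02:15–04:30, 05:45–06:00, 06:30–07:45, 09:45–10:15.
Only in the second: 10:45–11:15.
Together these are the periods covered by exactly one.

02:15–04:30, 05:45–06:00, 06:30–07:45, 09:45–10:15, 10:45–11:15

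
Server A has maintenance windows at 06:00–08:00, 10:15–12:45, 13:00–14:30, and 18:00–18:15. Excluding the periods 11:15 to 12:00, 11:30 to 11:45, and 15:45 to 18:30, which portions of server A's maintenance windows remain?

06:00-08:00, 10:15-11:15, 12:00-12:45, 13:00-14:30

B, merged: 11:15-12:00, 15:45-18:30.
06:00-08:00 is untouched.
10:15-12:45 with B removed leaves 10:15-11:15, 12:00-12:45.
13:00-14:30 is untouched.
18:00-18:15 lies entirely inside B → drops out.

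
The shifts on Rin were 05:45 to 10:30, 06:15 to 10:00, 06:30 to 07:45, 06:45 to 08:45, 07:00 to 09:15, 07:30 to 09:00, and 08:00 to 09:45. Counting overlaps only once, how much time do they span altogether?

Merged: 05:45–10:30.
Length: 4 h 45 min.

4 h 45 min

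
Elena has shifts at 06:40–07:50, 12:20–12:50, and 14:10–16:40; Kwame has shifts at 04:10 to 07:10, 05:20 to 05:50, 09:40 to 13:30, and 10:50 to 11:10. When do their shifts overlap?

Second set merges to 04:10–07:10, 09:40–13:30.
06:40–07:50 meets the second set on 06:40–07:10.
12:20–12:50 meets the second set on 12:20–12:50.
14:10–16:40: no overlap with the second set.

06:40–07:10, 12:20–12:50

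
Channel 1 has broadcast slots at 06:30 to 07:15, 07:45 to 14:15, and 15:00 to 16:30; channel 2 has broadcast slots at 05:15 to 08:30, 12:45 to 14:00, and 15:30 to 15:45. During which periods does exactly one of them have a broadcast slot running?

A \ B = 08:30–12:45, 14:00–14:15, 15:00–15:30, 15:45–16:30.
B \ A = 05:15–06:30, 07:15–07:45.
Union of the two gives the symmetric difference.

05:15–06:30, 07:15–07:45, 08:30–12:45, 14:00–14:15, 15:00–15:30, 15:45–16:30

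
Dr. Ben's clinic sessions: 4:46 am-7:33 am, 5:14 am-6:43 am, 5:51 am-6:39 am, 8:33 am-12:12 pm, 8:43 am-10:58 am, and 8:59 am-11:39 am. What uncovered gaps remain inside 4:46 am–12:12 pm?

7:33 am–8:33 am

After merging, the occupied span is 4:46 am–7:33 am, 8:33 am–12:12 pm.
Gaps within 4:46 am–12:12 pm: 7:33 am–8:33 am.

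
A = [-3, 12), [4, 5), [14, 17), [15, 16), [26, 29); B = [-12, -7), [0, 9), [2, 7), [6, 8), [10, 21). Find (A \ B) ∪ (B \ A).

A, merged: [-3, 12), [14, 17), [26, 29).
B, merged: [-12, -7), [0, 9), [10, 21).
Only in the first: [-3, 0), [9, 10), [26, 29).
Only in the second: [-12, -7), [12, 14), [17, 21).
Together these are the periods covered by exactly one.

[-12, -7) ∪ [-3, 0) ∪ [9, 10) ∪ [12, 14) ∪ [17, 21) ∪ [26, 29)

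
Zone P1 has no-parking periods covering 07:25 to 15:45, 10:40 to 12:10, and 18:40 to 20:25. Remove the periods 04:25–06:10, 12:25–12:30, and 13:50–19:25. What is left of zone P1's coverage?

07:25-12:25, 12:30-13:50, 19:25-20:25

First set merges to 07:25-15:45, 18:40-20:25.
07:25-15:45 minus B → 07:25-12:25, 12:30-13:50.
18:40-20:25 minus B → 19:25-20:25.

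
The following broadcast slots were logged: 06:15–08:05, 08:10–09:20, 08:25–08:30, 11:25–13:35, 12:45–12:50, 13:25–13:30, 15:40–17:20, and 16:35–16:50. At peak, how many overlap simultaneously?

At 08:25, 2 of the intervals are simultaneously active.
No point has more.

2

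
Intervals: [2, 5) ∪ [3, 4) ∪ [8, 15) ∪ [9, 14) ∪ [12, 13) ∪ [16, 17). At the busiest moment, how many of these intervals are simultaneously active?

3

At 12, 3 of the intervals are simultaneously active.
No point has more.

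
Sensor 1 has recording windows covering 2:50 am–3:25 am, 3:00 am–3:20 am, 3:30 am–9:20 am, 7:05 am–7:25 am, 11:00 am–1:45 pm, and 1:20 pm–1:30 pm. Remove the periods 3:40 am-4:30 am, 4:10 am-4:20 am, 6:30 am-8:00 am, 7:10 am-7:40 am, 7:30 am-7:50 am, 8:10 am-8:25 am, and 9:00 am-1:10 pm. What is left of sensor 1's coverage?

2:50 am–3:25 am, 3:30 am–3:40 am, 4:30 am–6:30 am, 8:00 am–8:10 am, 8:25 am–9:00 am, 1:10 pm–1:45 pm

Merge the first list: 2:50 am–3:25 am, 3:30 am–9:20 am, 11:00 am–1:45 pm.
Merge the second list: 3:40 am–4:30 am, 6:30 am–8:00 am, 8:10 am–8:25 am, 9:00 am–1:10 pm.
2:50 am–3:25 am is untouched.
3:30 am–9:20 am with B removed leaves 3:30 am–3:40 am, 4:30 am–6:30 am, 8:00 am–8:10 am, 8:25 am–9:00 am.
11:00 am–1:45 pm with B removed leaves 1:10 pm–1:45 pm.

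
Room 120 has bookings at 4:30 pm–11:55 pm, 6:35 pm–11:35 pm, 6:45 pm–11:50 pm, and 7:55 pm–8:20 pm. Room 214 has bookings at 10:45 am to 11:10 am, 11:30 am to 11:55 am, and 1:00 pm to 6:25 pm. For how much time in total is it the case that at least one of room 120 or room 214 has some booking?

A, merged: 4:30 pm–11:55 pm.
A ∪ B = 10:45 am–11:10 am, 11:30 am–11:55 am, 1:00 pm–11:55 pm.
Total: 25 min + 25 min + 10 h 55 min = 11 h 45 min.

11 h 45 min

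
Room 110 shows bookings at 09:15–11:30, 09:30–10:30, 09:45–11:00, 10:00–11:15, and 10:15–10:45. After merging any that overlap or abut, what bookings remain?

09:15–11:30

09:30–10:30 overlaps/touches 09:15–11:30 → extend to 09:15–11:30.
09:45–11:00 overlaps/touches 09:15–11:30 → extend to 09:15–11:30.
10:00–11:15 overlaps/touches 09:15–11:30 → extend to 09:15–11:30.
10:15–10:45 overlaps/touches 09:15–11:30 → extend to 09:15–11:30.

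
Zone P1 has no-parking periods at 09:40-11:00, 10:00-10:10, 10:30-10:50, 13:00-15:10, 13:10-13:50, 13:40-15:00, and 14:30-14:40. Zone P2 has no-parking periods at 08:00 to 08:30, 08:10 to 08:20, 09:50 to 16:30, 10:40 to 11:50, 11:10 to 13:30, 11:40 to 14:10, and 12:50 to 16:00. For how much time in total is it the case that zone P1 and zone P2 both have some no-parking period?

3 h 20 min

First set merges to 09:40–11:00, 13:00–15:10.
Second set merges to 08:00–08:30, 09:50–16:30.
A ∩ B = 09:50–11:00, 13:00–15:10.
Total: 1 h 10 min + 2 h 10 min = 3 h 20 min.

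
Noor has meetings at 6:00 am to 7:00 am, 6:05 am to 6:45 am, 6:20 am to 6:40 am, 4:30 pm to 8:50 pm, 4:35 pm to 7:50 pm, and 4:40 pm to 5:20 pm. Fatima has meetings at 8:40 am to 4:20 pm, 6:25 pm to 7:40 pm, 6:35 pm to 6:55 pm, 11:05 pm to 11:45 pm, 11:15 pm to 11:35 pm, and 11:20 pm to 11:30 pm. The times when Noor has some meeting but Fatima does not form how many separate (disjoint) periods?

A, merged: 6:00 am–7:00 am, 4:30 pm–8:50 pm.
B, merged: 8:40 am–4:20 pm, 6:25 pm–7:40 pm, 11:05 pm–11:45 pm.
A \ B = 6:00 am–7:00 am, 4:30 pm–6:25 pm, 7:40 pm–8:50 pm.
That is 3 disjoint pieces.

3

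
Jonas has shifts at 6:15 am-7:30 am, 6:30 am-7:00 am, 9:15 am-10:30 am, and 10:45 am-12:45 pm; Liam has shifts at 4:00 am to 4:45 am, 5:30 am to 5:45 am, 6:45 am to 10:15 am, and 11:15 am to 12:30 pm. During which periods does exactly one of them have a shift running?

Merge the first list: 6:15 am–7:30 am, 9:15 am–10:30 am, 10:45 am–12:45 pm.
A \ B = 6:15 am–6:45 am, 10:15 am–10:30 am, 10:45 am–11:15 am, 12:30 pm–12:45 pm.
B \ A = 4:00 am–4:45 am, 5:30 am–5:45 am, 7:30 am–9:15 am.
Union of the two gives the symmetric difference.

4:00 am–4:45 am, 5:30 am–5:45 am, 6:15 am–6:45 am, 7:30 am–9:15 am, 10:15 am–10:30 am, 10:45 am–11:15 am, 12:30 pm–12:45 pm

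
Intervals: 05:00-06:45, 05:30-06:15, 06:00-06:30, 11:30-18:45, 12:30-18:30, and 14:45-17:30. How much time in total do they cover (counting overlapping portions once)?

Merged: 05:00–06:45, 11:30–18:45.
Lengths: 1 h 45 min + 7 h 15 min = 9 h.

9 h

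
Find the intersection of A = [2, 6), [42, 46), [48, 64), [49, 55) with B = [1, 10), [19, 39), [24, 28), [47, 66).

[2, 6) ∪ [48, 64)

Merge the first list: [2, 6), [42, 46), [48, 64).
Merge the second list: [1, 10), [19, 39), [47, 66).
[2, 6) ∩ B → [2, 6).
[42, 46) meets no B interval.
[48, 64) ∩ B → [48, 64).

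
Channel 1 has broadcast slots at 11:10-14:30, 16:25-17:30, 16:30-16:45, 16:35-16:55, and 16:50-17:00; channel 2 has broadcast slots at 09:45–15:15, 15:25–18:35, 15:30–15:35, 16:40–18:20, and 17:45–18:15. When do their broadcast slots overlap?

11:10–14:30, 16:25–17:30

Merge the first list: 11:10–14:30, 16:25–17:30.
Merge the second list: 09:45–15:15, 15:25–18:35.
11:10–14:30 meets the second set on 11:10–14:30.
16:25–17:30 meets the second set on 16:25–17:30.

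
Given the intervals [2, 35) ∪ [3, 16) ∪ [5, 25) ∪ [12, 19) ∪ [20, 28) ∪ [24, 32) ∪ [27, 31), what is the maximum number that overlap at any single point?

Walk the sorted start/end points keeping a running depth.
The depth first hits 4 at 12.

4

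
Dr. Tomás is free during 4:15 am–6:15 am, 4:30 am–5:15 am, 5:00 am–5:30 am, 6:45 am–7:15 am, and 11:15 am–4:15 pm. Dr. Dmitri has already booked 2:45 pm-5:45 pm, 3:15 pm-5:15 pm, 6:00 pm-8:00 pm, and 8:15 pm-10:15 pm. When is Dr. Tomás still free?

4:15 am–6:15 am, 6:45 am–7:15 am, 11:15 am–2:45 pm

First set merges to 4:15 am–6:15 am, 6:45 am–7:15 am, 11:15 am–4:15 pm.
Second set merges to 2:45 pm–5:45 pm, 6:00 pm–8:00 pm, 8:15 pm–10:15 pm.
4:15 am–6:15 am: no B overlap → unchanged.
6:45 am–7:15 am: no B overlap → unchanged.
11:15 am–4:15 pm minus B → 11:15 am–2:45 pm.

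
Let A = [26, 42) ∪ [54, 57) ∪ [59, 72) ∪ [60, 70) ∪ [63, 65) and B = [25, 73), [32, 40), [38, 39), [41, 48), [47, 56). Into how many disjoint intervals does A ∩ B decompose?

3

A, merged: [26, 42), [54, 57), [59, 72).
B, merged: [25, 73).
A ∩ B = [26, 42), [54, 57), [59, 72).
That is 3 disjoint pieces.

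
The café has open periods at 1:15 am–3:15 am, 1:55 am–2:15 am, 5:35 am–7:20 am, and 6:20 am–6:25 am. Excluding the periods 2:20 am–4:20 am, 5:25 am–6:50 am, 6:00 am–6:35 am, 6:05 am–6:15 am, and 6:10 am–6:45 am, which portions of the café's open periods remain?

1:15 am-2:20 am, 6:50 am-7:20 am

First set merges to 1:15 am-3:15 am, 5:35 am-7:20 am.
Second set merges to 2:20 am-4:20 am, 5:25 am-6:50 am.
1:15 am-3:15 am minus B → 1:15 am-2:20 am.
5:35 am-7:20 am minus B → 6:50 am-7:20 am.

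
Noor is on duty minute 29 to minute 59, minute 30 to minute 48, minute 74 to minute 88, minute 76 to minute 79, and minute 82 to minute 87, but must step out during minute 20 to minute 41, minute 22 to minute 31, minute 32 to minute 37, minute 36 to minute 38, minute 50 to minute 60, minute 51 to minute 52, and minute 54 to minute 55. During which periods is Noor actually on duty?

minute 41 to minute 50, minute 74 to minute 88

A, merged: minute 29 to minute 59, minute 74 to minute 88.
B, merged: minute 20 to minute 41, minute 50 to minute 60.
minute 29 to minute 59 minus B → minute 41 to minute 50.
minute 74 to minute 88: no B overlap → unchanged.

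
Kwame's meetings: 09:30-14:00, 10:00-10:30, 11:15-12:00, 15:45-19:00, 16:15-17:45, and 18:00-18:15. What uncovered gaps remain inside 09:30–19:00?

14:00–15:45

The merged coverage is 09:30–14:00, 15:45–19:00.
Gaps within 09:30–19:00: 14:00–15:45.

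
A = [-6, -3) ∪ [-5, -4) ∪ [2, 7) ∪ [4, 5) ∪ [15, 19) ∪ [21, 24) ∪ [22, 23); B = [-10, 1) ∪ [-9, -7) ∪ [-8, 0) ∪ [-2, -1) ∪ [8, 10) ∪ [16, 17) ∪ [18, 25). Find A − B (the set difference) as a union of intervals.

[2, 7) ∪ [15, 16) ∪ [17, 18)

Merge the first list: [-6, -3), [2, 7), [15, 19), [21, 24).
Merge the second list: [-10, 1), [8, 10), [16, 17), [18, 25).
[-6, -3): entirely removed.
[2, 7): nothing removed.
[15, 19) \ B = [15, 16), [17, 18).
[21, 24): entirely removed.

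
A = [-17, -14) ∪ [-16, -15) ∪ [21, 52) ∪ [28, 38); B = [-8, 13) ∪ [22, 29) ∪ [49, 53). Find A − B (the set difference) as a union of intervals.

[-17, -14) ∪ [21, 22) ∪ [29, 49)

Merge the first list: [-17, -14), [21, 52).
[-17, -14): no B overlap → unchanged.
[21, 52) minus B → [21, 22), [29, 49).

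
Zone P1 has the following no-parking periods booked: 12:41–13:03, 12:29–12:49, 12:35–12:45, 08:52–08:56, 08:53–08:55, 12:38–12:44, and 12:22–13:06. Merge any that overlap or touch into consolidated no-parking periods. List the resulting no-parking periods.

Sort by start: 08:52-08:56, 08:53-08:55, 12:22-13:06, 12:29-12:49, 12:35-12:45, 12:38-12:44, 12:41-13:03.
08:53-08:55 overlaps/touches 08:52-08:56 → extend to 08:52-08:56.
12:22-13:06 is disjoint → start new block.
12:29-12:49 overlaps/touches 12:22-13:06 → extend to 12:22-13:06.
12:35-12:45 overlaps/touches 12:22-13:06 → extend to 12:22-13:06.
12:38-12:44 overlaps/touches 12:22-13:06 → extend to 12:22-13:06.
12:41-13:03 overlaps/touches 12:22-13:06 → extend to 12:22-13:06.

08:52-08:56, 12:22-13:06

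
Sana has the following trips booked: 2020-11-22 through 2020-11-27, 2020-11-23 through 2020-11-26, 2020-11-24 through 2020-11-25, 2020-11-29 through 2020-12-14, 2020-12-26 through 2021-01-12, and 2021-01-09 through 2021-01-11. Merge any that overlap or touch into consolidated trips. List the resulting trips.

2020-11-23 through 2020-11-26 overlaps/touches 2020-11-22 through 2020-11-27 → extend to 2020-11-22 through 2020-11-27.
2020-11-24 through 2020-11-25 overlaps/touches 2020-11-22 through 2020-11-27 → extend to 2020-11-22 through 2020-11-27.
2020-11-29 through 2020-12-14 is disjoint → start new block.
2020-12-26 through 2021-01-12 is disjoint → start new block.
2021-01-09 through 2021-01-11 overlaps/touches 2020-12-26 through 2021-01-12 → extend to 2020-12-26 through 2021-01-12.

2020-11-22 through 2020-11-27, 2020-11-29 through 2020-12-14, 2020-12-26 through 2021-01-12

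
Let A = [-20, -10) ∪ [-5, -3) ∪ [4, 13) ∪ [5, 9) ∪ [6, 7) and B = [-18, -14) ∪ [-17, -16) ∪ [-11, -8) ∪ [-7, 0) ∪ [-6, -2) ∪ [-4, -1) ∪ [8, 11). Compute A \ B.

A, merged: [-20, -10), [-5, -3), [4, 13).
B, merged: [-18, -14), [-11, -8), [-7, 0), [8, 11).
[-20, -10) with B removed leaves [-20, -18), [-14, -11).
[-5, -3) lies entirely inside B → drops out.
[4, 13) with B removed leaves [4, 8), [11, 13).

[-20, -18) ∪ [-14, -11) ∪ [4, 8) ∪ [11, 13)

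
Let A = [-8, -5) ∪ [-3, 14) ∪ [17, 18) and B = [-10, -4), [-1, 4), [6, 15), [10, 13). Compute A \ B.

[-3, -1) ∪ [4, 6) ∪ [17, 18)

Merge the second list: [-10, -4), [-1, 4), [6, 15).
[-8, -5): fully covered by B → removed.
[-3, 14) minus B → [-3, -1), [4, 6).
[17, 18): no B overlap → unchanged.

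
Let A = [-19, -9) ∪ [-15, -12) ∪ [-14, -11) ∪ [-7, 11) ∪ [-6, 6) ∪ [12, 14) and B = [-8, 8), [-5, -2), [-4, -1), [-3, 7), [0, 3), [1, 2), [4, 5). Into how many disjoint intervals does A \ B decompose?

3

A, merged: [-19, -9), [-7, 11), [12, 14).
B, merged: [-8, 8).
A \ B = [-19, -9), [8, 11), [12, 14).
That is 3 disjoint pieces.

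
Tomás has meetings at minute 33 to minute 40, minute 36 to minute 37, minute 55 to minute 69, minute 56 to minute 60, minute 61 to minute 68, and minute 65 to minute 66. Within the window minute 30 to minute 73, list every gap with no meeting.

After merging, the occupied span is minute 33 to minute 40, minute 55 to minute 69.
Uncovered inside minute 30 to minute 73: minute 30 to minute 33, minute 40 to minute 55, minute 69 to minute 73.

minute 30 to minute 33, minute 40 to minute 55, minute 69 to minute 73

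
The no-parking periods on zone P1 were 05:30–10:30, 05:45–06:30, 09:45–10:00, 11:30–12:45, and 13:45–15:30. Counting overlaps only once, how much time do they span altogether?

8 h

Merged: 05:30-10:30, 11:30-12:45, 13:45-15:30.
Lengths: 5 h + 1 h 15 min + 1 h 45 min = 8 h.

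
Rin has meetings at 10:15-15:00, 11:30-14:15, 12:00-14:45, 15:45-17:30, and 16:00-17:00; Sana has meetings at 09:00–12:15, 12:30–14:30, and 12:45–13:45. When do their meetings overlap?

10:15–12:15, 12:30–14:30

First set merges to 10:15–15:00, 15:45–17:30.
Second set merges to 09:00–12:15, 12:30–14:30.
10:15–15:00 overlaps B on 10:15–12:15, 12:30–14:30.
15:45–17:30 falls entirely outside B.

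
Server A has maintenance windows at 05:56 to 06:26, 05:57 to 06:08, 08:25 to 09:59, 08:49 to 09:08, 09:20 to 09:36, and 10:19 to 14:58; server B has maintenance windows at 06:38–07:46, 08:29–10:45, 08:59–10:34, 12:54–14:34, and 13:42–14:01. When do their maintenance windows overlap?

First set merges to 05:56-06:26, 08:25-09:59, 10:19-14:58.
Second set merges to 06:38-07:46, 08:29-10:45, 12:54-14:34.
05:56-06:26: no overlap with the second set.
08:25-09:59 meets the second set on 08:29-09:59.
10:19-14:58 meets the second set on 10:19-10:45, 12:54-14:34.

08:29-09:59, 10:19-10:45, 12:54-14:34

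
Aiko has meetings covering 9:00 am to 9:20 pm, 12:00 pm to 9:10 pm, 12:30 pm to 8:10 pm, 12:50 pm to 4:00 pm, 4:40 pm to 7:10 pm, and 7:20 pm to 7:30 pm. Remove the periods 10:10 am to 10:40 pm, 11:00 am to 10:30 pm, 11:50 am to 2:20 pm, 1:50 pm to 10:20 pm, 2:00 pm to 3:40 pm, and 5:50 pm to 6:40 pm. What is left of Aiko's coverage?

A, merged: 9:00 am–9:20 pm.
B, merged: 10:10 am–10:40 pm.
9:00 am–9:20 pm minus B → 9:00 am–10:10 am.

9:00 am–10:10 am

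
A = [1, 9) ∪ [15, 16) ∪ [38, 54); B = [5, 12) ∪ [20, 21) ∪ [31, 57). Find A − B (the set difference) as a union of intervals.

[1, 9) \ B = [1, 5).
[15, 16): nothing removed.
[38, 54): entirely removed.

[1, 5) ∪ [15, 16)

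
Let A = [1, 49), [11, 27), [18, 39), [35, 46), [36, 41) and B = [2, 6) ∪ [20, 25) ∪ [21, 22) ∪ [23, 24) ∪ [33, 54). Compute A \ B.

[1, 2) ∪ [6, 20) ∪ [25, 33)

A, merged: [1, 49).
B, merged: [2, 6), [20, 25), [33, 54).
[1, 49) minus B → [1, 2), [6, 20), [25, 33).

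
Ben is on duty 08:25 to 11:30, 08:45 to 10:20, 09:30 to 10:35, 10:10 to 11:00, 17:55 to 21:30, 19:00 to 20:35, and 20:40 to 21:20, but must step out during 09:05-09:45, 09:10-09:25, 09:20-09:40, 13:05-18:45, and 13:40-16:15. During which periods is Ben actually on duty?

08:25–09:05, 09:45–11:30, 18:45–21:30

Merge the first list: 08:25–11:30, 17:55–21:30.
Merge the second list: 09:05–09:45, 13:05–18:45.
08:25–11:30 minus B → 08:25–09:05, 09:45–11:30.
17:55–21:30 minus B → 18:45–21:30.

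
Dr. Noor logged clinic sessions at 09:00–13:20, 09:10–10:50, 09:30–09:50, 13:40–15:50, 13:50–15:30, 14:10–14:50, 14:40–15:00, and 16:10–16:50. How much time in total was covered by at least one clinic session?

Merged: 09:00–13:20, 13:40–15:50, 16:10–16:50.
Lengths: 4 h 20 min + 2 h 10 min + 40 min = 7 h 10 min.

7 h 10 min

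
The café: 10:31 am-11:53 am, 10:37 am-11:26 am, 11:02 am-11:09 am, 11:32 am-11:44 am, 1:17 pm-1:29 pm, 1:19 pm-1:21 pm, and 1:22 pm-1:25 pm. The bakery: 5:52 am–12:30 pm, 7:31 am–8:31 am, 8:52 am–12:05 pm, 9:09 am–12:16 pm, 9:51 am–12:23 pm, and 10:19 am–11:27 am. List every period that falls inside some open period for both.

10:31 am–11:53 am

First set merges to 10:31 am–11:53 am, 1:17 pm–1:29 pm.
Second set merges to 5:52 am–12:30 pm.
10:31 am–11:53 am overlaps B on 10:31 am–11:53 am.
1:17 pm–1:29 pm falls entirely outside B.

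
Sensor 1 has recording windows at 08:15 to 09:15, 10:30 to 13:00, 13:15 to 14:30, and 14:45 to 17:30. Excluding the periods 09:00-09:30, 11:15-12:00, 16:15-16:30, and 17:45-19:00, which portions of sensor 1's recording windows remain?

08:15–09:00, 10:30–11:15, 12:00–13:00, 13:15–14:30, 14:45–16:15, 16:30–17:30

08:15–09:15 minus B → 08:15–09:00.
10:30–13:00 minus B → 10:30–11:15, 12:00–13:00.
13:15–14:30: no B overlap → unchanged.
14:45–17:30 minus B → 14:45–16:15, 16:30–17:30.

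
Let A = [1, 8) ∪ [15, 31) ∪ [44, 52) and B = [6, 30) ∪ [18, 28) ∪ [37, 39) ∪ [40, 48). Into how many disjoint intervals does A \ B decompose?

B, merged: [6, 30), [37, 39), [40, 48).
A \ B = [1, 6), [30, 31), [48, 52).
That is 3 disjoint pieces.

3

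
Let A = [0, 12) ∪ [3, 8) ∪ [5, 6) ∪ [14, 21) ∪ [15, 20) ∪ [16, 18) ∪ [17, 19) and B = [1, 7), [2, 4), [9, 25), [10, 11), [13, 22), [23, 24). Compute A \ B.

[0, 1) ∪ [7, 9)

First set merges to [0, 12), [14, 21).
Second set merges to [1, 7), [9, 25).
[0, 12) \ B = [0, 1), [7, 9).
[14, 21): entirely removed.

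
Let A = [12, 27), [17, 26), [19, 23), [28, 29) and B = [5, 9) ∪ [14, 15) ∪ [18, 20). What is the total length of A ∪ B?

First set merges to [12, 27), [28, 29).
A ∪ B = [5, 9), [12, 27), [28, 29).
Total: 4 + 15 + 1 = 20.

20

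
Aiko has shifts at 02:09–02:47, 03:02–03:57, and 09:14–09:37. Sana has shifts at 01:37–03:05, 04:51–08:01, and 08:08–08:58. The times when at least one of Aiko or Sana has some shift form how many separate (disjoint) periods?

4

A ∪ B = 01:37–03:57, 04:51–08:01, 08:08–08:58, 09:14–09:37.
That is 4 disjoint pieces.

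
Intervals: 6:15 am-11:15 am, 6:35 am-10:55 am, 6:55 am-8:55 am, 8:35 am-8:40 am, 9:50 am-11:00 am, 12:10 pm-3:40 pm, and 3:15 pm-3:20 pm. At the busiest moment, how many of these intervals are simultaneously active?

4

Sweep endpoints in order; track running count of active intervals.
Peak of 4 reached at 8:35 am.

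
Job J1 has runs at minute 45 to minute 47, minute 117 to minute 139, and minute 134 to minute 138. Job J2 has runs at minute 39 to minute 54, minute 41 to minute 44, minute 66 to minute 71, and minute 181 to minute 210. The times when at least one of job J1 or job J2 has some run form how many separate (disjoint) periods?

A, merged: minute 45 to minute 47, minute 117 to minute 139.
B, merged: minute 39 to minute 54, minute 66 to minute 71, minute 181 to minute 210.
A ∪ B = minute 39 to minute 54, minute 66 to minute 71, minute 117 to minute 139, minute 181 to minute 210.
That is 4 disjoint pieces.

4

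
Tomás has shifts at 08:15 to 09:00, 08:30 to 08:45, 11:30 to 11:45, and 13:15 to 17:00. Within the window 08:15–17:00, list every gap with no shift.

09:00-11:30, 11:45-13:15

Covered (merged): 08:15-09:00, 11:30-11:45, 13:15-17:00.
Complement within 08:15-17:00: 09:00-11:30, 11:45-13:15.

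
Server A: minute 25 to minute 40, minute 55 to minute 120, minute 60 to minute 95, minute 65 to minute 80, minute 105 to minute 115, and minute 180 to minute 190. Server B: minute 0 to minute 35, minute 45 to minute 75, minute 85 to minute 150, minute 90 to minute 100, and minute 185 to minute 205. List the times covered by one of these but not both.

A, merged: minute 25 to minute 40, minute 55 to minute 120, minute 180 to minute 190.
B, merged: minute 0 to minute 35, minute 45 to minute 75, minute 85 to minute 150, minute 185 to minute 205.
A but not B: minute 35 to minute 40, minute 75 to minute 85, minute 180 to minute 185.
B but not A: minute 0 to minute 25, minute 45 to minute 55, minute 120 to minute 150, minute 190 to minute 205.
Combining gives A △ B.

minute 0 to minute 25, minute 35 to minute 40, minute 45 to minute 55, minute 75 to minute 85, minute 120 to minute 150, minute 180 to minute 185, minute 190 to minute 205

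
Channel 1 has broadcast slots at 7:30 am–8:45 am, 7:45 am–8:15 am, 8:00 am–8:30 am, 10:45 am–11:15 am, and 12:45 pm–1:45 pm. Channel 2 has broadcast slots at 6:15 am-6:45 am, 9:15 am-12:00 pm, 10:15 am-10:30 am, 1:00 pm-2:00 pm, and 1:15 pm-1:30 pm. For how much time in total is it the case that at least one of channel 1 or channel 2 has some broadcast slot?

A, merged: 7:30 am–8:45 am, 10:45 am–11:15 am, 12:45 pm–1:45 pm.
B, merged: 6:15 am–6:45 am, 9:15 am–12:00 pm, 1:00 pm–2:00 pm.
A ∪ B = 6:15 am–6:45 am, 7:30 am–8:45 am, 9:15 am–12:00 pm, 12:45 pm–2:00 pm.
Total: 30 min + 1 h 15 min + 2 h 45 min + 1 h 15 min = 5 h 45 min.

5 h 45 min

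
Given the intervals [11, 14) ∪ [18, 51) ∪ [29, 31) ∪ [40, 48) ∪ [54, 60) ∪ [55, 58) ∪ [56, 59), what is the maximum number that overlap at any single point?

Sweep endpoints in order; track running count of active intervals.
Peak of 3 reached at 56.

3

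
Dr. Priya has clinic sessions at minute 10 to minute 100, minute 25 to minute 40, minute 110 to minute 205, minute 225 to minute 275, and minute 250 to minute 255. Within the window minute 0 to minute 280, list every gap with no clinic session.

minute 0 to minute 10, minute 100 to minute 110, minute 205 to minute 225, minute 275 to minute 280

After merging, the occupied span is minute 10 to minute 100, minute 110 to minute 205, minute 225 to minute 275.
Complement within minute 0 to minute 280: minute 0 to minute 10, minute 100 to minute 110, minute 205 to minute 225, minute 275 to minute 280.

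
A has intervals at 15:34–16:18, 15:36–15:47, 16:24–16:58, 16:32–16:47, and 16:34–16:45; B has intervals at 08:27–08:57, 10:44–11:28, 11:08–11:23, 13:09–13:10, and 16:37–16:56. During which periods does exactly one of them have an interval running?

First set merges to 15:34–16:18, 16:24–16:58.
Second set merges to 08:27–08:57, 10:44–11:28, 13:09–13:10, 16:37–16:56.
A but not B: 15:34–16:18, 16:24–16:37, 16:56–16:58.
B but not A: 08:27–08:57, 10:44–11:28, 13:09–13:10.
Combining gives A △ B.

08:27–08:57, 10:44–11:28, 13:09–13:10, 15:34–16:18, 16:24–16:37, 16:56–16:58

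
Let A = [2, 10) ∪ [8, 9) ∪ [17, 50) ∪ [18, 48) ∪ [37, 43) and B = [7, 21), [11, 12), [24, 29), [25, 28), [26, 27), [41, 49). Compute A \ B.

[2, 7) ∪ [21, 24) ∪ [29, 41) ∪ [49, 50)

First set merges to [2, 10), [17, 50).
Second set merges to [7, 21), [24, 29), [41, 49).
[2, 10) \ B = [2, 7).
[17, 50) \ B = [21, 24), [29, 41), [49, 50).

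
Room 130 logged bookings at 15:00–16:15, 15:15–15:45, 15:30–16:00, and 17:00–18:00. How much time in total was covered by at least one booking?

Merged: 15:00-16:15, 17:00-18:00.
Lengths: 1 h 15 min + 1 h = 2 h 15 min.

2 h 15 min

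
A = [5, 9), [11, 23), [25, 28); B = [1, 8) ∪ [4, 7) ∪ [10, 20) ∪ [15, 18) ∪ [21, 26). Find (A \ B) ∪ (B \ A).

Merge the second list: [1, 8), [10, 20), [21, 26).
A but not B: [8, 9), [20, 21), [26, 28).
B but not A: [1, 5), [10, 11), [23, 25).
Combining gives A △ B.

[1, 5) ∪ [8, 9) ∪ [10, 11) ∪ [20, 21) ∪ [23, 25) ∪ [26, 28)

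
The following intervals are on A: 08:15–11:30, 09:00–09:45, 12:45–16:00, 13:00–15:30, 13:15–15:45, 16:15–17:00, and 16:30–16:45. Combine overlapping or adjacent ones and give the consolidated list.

08:15-11:30, 12:45-16:00, 16:15-17:00

09:00-09:45 overlaps/touches 08:15-11:30 → extend to 08:15-11:30.
12:45-16:00 is disjoint → start new block.
13:00-15:30 overlaps/touches 12:45-16:00 → extend to 12:45-16:00.
13:15-15:45 overlaps/touches 12:45-16:00 → extend to 12:45-16:00.
16:15-17:00 is disjoint → start new block.
16:30-16:45 overlaps/touches 16:15-17:00 → extend to 16:15-17:00.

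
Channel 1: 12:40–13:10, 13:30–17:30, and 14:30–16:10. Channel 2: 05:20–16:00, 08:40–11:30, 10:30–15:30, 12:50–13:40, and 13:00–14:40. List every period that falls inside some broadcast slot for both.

12:40–13:10, 13:30–16:00

A, merged: 12:40–13:10, 13:30–17:30.
B, merged: 05:20–16:00.
12:40–13:10 ∩ B → 12:40–13:10.
13:30–17:30 ∩ B → 13:30–16:00.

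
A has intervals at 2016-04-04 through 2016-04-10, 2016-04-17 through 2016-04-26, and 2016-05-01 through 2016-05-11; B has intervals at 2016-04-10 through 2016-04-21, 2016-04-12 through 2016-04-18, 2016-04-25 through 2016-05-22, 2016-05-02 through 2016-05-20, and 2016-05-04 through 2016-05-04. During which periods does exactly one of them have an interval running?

Second set merges to 2016-04-10 through 2016-04-21, 2016-04-25 through 2016-05-22.
A but not B: 2016-04-04 through 2016-04-09, 2016-04-22 through 2016-04-24.
B but not A: 2016-04-11 through 2016-04-16, 2016-04-27 through 2016-04-30, 2016-05-12 through 2016-05-22.
Combining gives A △ B.

2016-04-04 through 2016-04-09, 2016-04-11 through 2016-04-16, 2016-04-22 through 2016-04-24, 2016-04-27 through 2016-04-30, 2016-05-12 through 2016-05-22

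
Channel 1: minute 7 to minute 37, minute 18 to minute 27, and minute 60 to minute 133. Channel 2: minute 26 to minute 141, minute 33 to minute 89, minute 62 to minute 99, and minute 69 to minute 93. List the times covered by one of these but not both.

minute 7 to minute 26, minute 37 to minute 60, minute 133 to minute 141

A, merged: minute 7 to minute 37, minute 60 to minute 133.
B, merged: minute 26 to minute 141.
A \ B = minute 7 to minute 26.
B \ A = minute 37 to minute 60, minute 133 to minute 141.
Union of the two gives the symmetric difference.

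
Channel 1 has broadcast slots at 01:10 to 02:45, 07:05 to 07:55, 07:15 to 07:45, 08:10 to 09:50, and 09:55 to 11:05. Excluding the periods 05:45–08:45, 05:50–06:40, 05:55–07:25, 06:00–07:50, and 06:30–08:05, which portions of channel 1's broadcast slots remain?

Merge the first list: 01:10–02:45, 07:05–07:55, 08:10–09:50, 09:55–11:05.
Merge the second list: 05:45–08:45.
01:10–02:45 is untouched.
07:05–07:55 lies entirely inside B → drops out.
08:10–09:50 with B removed leaves 08:45–09:50.
09:55–11:05 is untouched.

01:10–02:45, 08:45–09:50, 09:55–11:05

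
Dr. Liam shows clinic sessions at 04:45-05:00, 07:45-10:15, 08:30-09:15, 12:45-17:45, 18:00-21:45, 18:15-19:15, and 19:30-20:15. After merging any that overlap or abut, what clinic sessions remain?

04:45-05:00, 07:45-10:15, 12:45-17:45, 18:00-21:45

07:45-10:15 is disjoint → start new block.
08:30-09:15 overlaps/touches 07:45-10:15 → extend to 07:45-10:15.
12:45-17:45 is disjoint → start new block.
18:00-21:45 is disjoint → start new block.
18:15-19:15 overlaps/touches 18:00-21:45 → extend to 18:00-21:45.
19:30-20:15 overlaps/touches 18:00-21:45 → extend to 18:00-21:45.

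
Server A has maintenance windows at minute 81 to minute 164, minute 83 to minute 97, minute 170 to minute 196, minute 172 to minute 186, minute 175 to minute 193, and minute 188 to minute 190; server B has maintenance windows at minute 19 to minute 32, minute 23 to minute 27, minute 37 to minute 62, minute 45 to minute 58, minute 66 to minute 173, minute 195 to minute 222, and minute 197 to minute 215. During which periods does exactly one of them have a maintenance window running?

minute 19 to minute 32, minute 37 to minute 62, minute 66 to minute 81, minute 164 to minute 170, minute 173 to minute 195, minute 196 to minute 222

Merge the first list: minute 81 to minute 164, minute 170 to minute 196.
Merge the second list: minute 19 to minute 32, minute 37 to minute 62, minute 66 to minute 173, minute 195 to minute 222.
Only in the first: minute 173 to minute 195.
Only in the second: minute 19 to minute 32, minute 37 to minute 62, minute 66 to minute 81, minute 164 to minute 170, minute 196 to minute 222.
Together these are the periods covered by exactly one.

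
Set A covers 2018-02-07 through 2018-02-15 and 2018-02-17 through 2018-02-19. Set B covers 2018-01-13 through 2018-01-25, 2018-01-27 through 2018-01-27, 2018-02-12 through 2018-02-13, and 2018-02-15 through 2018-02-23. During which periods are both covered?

2018-02-07 through 2018-02-15 meets the second set on 2018-02-12 through 2018-02-13, 2018-02-15 through 2018-02-15.
2018-02-17 through 2018-02-19 meets the second set on 2018-02-17 through 2018-02-19.

2018-02-12 through 2018-02-13, 2018-02-15 through 2018-02-15, 2018-02-17 through 2018-02-19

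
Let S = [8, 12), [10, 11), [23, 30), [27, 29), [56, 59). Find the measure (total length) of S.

14

Merged: [8, 12), [23, 30), [56, 59).
Lengths: 4 + 7 + 3 = 14.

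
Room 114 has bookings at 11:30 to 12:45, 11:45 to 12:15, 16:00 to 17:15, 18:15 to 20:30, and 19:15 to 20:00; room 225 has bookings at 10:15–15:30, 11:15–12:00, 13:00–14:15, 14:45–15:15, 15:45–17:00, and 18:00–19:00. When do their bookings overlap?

First set merges to 11:30-12:45, 16:00-17:15, 18:15-20:30.
Second set merges to 10:15-15:30, 15:45-17:00, 18:00-19:00.
11:30-12:45 meets the second set on 11:30-12:45.
16:00-17:15 meets the second set on 16:00-17:00.
18:15-20:30 meets the second set on 18:15-19:00.

11:30-12:45, 16:00-17:00, 18:15-19:00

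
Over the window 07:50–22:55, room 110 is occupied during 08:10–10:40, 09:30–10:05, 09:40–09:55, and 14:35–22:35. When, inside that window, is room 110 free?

07:50–08:10, 10:40–14:35, 22:35–22:55

After merging, the occupied span is 08:10–10:40, 14:35–22:35.
Gaps within 07:50–22:55: 07:50–08:10, 10:40–14:35, 22:35–22:55.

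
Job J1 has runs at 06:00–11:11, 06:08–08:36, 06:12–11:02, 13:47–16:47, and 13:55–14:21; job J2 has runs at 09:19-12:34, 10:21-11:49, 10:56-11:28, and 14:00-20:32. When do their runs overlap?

First set merges to 06:00-11:11, 13:47-16:47.
Second set merges to 09:19-12:34, 14:00-20:32.
06:00-11:11 ∩ B → 09:19-11:11.
13:47-16:47 ∩ B → 14:00-16:47.

09:19-11:11, 14:00-16:47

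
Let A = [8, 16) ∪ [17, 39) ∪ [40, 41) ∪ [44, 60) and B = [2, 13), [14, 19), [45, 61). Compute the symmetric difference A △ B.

A but not B: [13, 14), [19, 39), [40, 41), [44, 45).
B but not A: [2, 8), [16, 17), [60, 61).
Combining gives A △ B.

[2, 8) ∪ [13, 14) ∪ [16, 17) ∪ [19, 39) ∪ [40, 41) ∪ [44, 45) ∪ [60, 61)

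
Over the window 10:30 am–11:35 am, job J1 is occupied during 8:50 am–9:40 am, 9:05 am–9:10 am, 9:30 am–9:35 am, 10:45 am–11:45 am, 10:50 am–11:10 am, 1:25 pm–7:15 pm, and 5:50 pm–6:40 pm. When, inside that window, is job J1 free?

Covered (merged): 8:50 am–9:40 am, 10:45 am–11:45 am, 1:25 pm–7:15 pm.
Uncovered inside 10:30 am–11:35 am: 10:30 am–10:45 am.

10:30 am–10:45 am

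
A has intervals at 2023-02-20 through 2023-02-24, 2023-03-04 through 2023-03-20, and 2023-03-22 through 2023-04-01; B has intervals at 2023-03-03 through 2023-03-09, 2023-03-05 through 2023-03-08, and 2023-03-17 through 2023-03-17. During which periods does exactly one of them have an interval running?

2023-02-20 through 2023-02-24, 2023-03-03 through 2023-03-03, 2023-03-10 through 2023-03-16, 2023-03-18 through 2023-03-20, 2023-03-22 through 2023-04-01

Merge the second list: 2023-03-03 through 2023-03-09, 2023-03-17 through 2023-03-17.
A but not B: 2023-02-20 through 2023-02-24, 2023-03-10 through 2023-03-16, 2023-03-18 through 2023-03-20, 2023-03-22 through 2023-04-01.
B but not A: 2023-03-03 through 2023-03-03.
Combining gives A △ B.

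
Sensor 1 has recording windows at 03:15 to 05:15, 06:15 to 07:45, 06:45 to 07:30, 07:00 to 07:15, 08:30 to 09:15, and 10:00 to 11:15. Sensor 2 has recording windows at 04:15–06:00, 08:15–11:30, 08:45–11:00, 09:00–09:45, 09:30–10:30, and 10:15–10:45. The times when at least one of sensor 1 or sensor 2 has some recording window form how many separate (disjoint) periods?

3

Merge the first list: 03:15–05:15, 06:15–07:45, 08:30–09:15, 10:00–11:15.
Merge the second list: 04:15–06:00, 08:15–11:30.
A ∪ B = 03:15–06:00, 06:15–07:45, 08:15–11:30.
That is 3 disjoint pieces.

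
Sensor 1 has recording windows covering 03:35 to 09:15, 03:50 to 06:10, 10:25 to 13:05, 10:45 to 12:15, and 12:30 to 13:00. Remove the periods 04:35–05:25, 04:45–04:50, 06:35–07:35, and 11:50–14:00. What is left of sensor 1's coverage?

Merge the first list: 03:35–09:15, 10:25–13:05.
Merge the second list: 04:35–05:25, 06:35–07:35, 11:50–14:00.
03:35–09:15 \ B = 03:35–04:35, 05:25–06:35, 07:35–09:15.
10:25–13:05 \ B = 10:25–11:50.

03:35–04:35, 05:25–06:35, 07:35–09:15, 10:25–11:50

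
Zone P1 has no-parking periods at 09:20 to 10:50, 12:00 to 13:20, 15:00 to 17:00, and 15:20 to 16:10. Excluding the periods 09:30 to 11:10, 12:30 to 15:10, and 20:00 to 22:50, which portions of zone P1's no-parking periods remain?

09:20-09:30, 12:00-12:30, 15:10-17:00

Merge the first list: 09:20-10:50, 12:00-13:20, 15:00-17:00.
09:20-10:50 with B removed leaves 09:20-09:30.
12:00-13:20 with B removed leaves 12:00-12:30.
15:00-17:00 with B removed leaves 15:10-17:00.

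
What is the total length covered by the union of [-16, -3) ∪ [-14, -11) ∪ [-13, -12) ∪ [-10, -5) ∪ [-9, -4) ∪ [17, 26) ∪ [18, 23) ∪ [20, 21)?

22

Merged: [-16, -3), [17, 26).
Lengths: 13 + 9 = 22.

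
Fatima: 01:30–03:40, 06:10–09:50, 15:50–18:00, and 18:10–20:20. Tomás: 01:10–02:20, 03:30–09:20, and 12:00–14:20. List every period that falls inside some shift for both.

01:30–03:40 meets the second set on 01:30–02:20, 03:30–03:40.
06:10–09:50 meets the second set on 06:10–09:20.
15:50–18:00: no overlap with the second set.
18:10–20:20: no overlap with the second set.

01:30–02:20, 03:30–03:40, 06:10–09:20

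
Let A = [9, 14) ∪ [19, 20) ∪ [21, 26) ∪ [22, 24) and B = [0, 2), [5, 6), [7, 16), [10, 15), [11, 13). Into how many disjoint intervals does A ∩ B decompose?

1

A, merged: [9, 14), [19, 20), [21, 26).
B, merged: [0, 2), [5, 6), [7, 16).
A ∩ B = [9, 14).
That is 1 disjoint piece.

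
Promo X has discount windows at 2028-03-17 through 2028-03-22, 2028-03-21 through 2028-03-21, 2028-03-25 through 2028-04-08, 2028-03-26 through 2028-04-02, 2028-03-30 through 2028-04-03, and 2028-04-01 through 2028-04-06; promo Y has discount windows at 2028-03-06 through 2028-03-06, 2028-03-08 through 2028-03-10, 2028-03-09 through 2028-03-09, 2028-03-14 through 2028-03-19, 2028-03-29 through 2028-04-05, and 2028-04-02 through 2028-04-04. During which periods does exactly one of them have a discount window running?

2028-03-06 through 2028-03-06, 2028-03-08 through 2028-03-10, 2028-03-14 through 2028-03-16, 2028-03-20 through 2028-03-22, 2028-03-25 through 2028-03-28, 2028-04-06 through 2028-04-08

A, merged: 2028-03-17 through 2028-03-22, 2028-03-25 through 2028-04-08.
B, merged: 2028-03-06 through 2028-03-06, 2028-03-08 through 2028-03-10, 2028-03-14 through 2028-03-19, 2028-03-29 through 2028-04-05.
Only in the first: 2028-03-20 through 2028-03-22, 2028-03-25 through 2028-03-28, 2028-04-06 through 2028-04-08.
Only in the second: 2028-03-06 through 2028-03-06, 2028-03-08 through 2028-03-10, 2028-03-14 through 2028-03-16.
Together these are the periods covered by exactly one.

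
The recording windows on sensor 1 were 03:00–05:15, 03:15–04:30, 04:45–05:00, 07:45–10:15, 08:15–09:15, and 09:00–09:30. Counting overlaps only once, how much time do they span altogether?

Merged: 03:00–05:15, 07:45–10:15.
Lengths: 2 h 15 min + 2 h 30 min = 4 h 45 min.

4 h 45 min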